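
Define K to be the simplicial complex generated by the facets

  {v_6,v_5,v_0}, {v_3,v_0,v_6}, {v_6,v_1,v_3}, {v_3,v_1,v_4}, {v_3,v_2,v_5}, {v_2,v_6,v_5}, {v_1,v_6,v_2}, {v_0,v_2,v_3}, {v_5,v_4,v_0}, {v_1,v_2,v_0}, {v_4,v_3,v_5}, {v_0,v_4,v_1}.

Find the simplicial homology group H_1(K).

H_1 = Z/2Z.

Order the vertices as v_0 < v_1 < v_2 < v_3 < v_4 < v_5 < v_6. Listing each simplex with vertices in this order, K has dimension 2 with simplices:

  0-simplices (7): [v_0], [v_1], [v_2], [v_3], [v_4], [v_5], [v_6]
  1-simplices (18): (18 of them)
  2-simplices (12): (12 of them)

so the chain groups are C_0 ≅ Z^7, C_1 ≅ Z^18, C_2 ≅ Z^12.

Boundary ∂_1: C_1 → C_0 sends each edge [p,q] (with p < q) to q − p. For instance
  ∂[v_3,v_6] = [v_6] − [v_3].
As a 7×18 matrix over Z this has rank 6, with invariant factors (1,1,1,1,1,1).

∂_2: C_2 → C_1 acts by ∂[p,q,r] = [q,r] − [p,r] + [p,q]. For instance
  ∂[v_1,v_3,v_6] = [v_3,v_6] − [v_1,v_6] + [v_1,v_3],
  ∂[v_0,v_4,v_5] = [v_4,v_5] − [v_0,v_5] + [v_0,v_4].
As a 18×12 matrix over Z this has rank 12, with invariant factors (1,1,1,1,1,1,1,1,1,1,1,2).

Reading off H_k = ker ∂_k / im ∂_{k+1}:

  H_1: rank ker ∂_1 − rank ∂_2 = (18 − 6) − 12 = 0, and ∂_2 has invariant factor 2 > 1, so H_1 ≅ Z/2Z.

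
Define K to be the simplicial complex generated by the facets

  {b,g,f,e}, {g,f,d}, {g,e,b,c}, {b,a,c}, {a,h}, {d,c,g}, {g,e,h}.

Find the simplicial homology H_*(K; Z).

Take the total order a < b < c < d < e < f < g < h on the vertex set. Then K (dimension 3) consists of the simplices:

  0-simplices (8): a, b, c, d, e, f, g, h
  1-simplices (17): ab, ac, ah, bc, be, bf, bg, cd, ce, cg, df, dg, ef, eg, eh, fg, gh
  2-simplices (11): abc, bce, bcg, bef, beg, bfg, cdg, ceg, dfg, efg, egh
  3-simplices (2): bceg, befg

so the chain groups are C_0 ≅ Z^8, C_1 ≅ Z^17, C_2 ≅ Z^11, C_3 ≅ Z^2.

Boundary ∂_1: C_1 → C_0 sends each edge [p,q] (with p < q) to q − p. For instance
  ∂ef = f − e.
This gives a 8×17 integer matrix of rank 7; reducing to Smith normal form yields diagonal entries (1,1,1,1,1,1,1).

The boundary map ∂_2: C_2 → C_1 acts by ∂[p,q,r] = [q,r] − [p,r] + [p,q]. For instance
  ∂dfg = fg − dg + df,
  ∂cdg = dg − cg + cd.
This gives a 17×11 integer matrix of rank 9; reducing to Smith normal form yields diagonal entries (1,1,1,1,1,1,1,1,1).

Boundary ∂_3: C_3 → C_2 sends each 3-simplex σ to the alternating sum Σ_i (−1)^i (σ with its i-th vertex removed). For instance
  ∂befg = efg − bfg + beg − bef,
  ∂bceg = ceg − beg + bcg − bce.
The 11×2 boundary matrix has rank 2 and Smith normal form diag(1,1).

From H_k ≅ ker(∂_k) / im(∂_{k+1}) we obtain:

  H_0: rank C_0 − rank ∂_1 = 8 − 7 = 1, and the invariant factors of ∂_1 are all 1, so H_0 = Z.
  H_1: rank ker ∂_1 − rank ∂_2 = (17 − 7) − 9 = 1, and the invariant factors of ∂_2 are all 1, so H_1 = Z.
  H_2: rank ker ∂_2 − rank ∂_3 = (11 − 9) − 2 = 0, and the invariant factors of ∂_3 are all 1, so H_2 = 0.
  H_3: rank ker ∂_3 − rank ∂_4 = (2 − 2) − 0 = 0, and there is no ∂_4, so H_3 = 0.

H_0 ≅ Z,  H_1 ≅ Z,  H_2 = 0,  H_3 = 0.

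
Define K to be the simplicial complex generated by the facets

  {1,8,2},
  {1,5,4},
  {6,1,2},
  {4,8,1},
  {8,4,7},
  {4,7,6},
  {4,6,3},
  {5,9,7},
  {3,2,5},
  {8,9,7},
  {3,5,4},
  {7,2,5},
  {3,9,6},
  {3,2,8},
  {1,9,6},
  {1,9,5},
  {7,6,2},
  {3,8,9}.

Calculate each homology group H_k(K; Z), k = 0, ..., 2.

Take the total order 1 < 2 < 3 < 4 < 5 < 6 < 7 < 8 < 9 on the vertex set. Then K (dimension 2) consists of the simplices:

  0-simplices (9): [1], [2], [3], [4], [5], [6], [7], [8], [9]
  1-simplices (27): (27 of them)
  2-simplices (18): [1,2,6], [1,2,8], [1,4,5], [1,4,8], [1,5,9], [1,6,9], [2,3,5], [2,3,8], [2,5,7], [2,6,7], [3,4,5], [3,4,6], [3,6,9], [3,8,9], [4,6,7], [4,7,8], [5,7,9], [7,8,9]

Hence C_0 ≅ Z^9, C_1 ≅ Z^27, C_2 ≅ Z^18.

Boundary ∂_1: C_1 → C_0 maps an edge to its endpoints' difference, ∂[p,q] = q − p. For instance
  ∂[7,8] = [8] − [7].
As a 9×27 matrix over Z this has rank 8, with invariant factors (1,1,1,1,1,1,1,1).

The boundary map ∂_2: C_2 → C_1 maps a triangle to the signed sum of its edges. For instance
  ∂[2,5,7] = [5,7] − [2,7] + [2,5],
  ∂[1,6,9] = [6,9] − [1,9] + [1,6].
The 27×18 boundary matrix has rank 17 and Smith normal form diag(1,1,1,1,1,1,1,1,1,1,1,1,1,1,1,1,1).

From H_k ≅ ker(∂_k) / im(∂_{k+1}) we obtain:

  H_0: rank C_0 − rank ∂_1 = 9 − 8 = 1, and the invariant factors of ∂_1 are all 1, so H_0 = Z.
  H_1: rank ker ∂_1 − rank ∂_2 = (27 − 8) − 17 = 2, and the invariant factors of ∂_2 are all 1, so H_1 = Z^2.
  H_2: rank ker ∂_2 − rank ∂_3 = (18 − 17) − 0 = 1, and there is no ∂_3, so H_2 = Z.

As a check, the Euler characteristic is 9 − 27 + 18 = 0, which agrees with 1 − 2 + 1 = 0.
(K is a triangulation of the torus T^2.)

H_0 = Z,  H_1 = Z^2,  H_2 = Z.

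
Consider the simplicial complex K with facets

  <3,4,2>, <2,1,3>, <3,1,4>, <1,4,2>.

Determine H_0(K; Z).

We work with the vertex ordering 1 < 2 < 3 < 4. The simplices of K, each written with vertices in increasing order, are:

  0-simplices (4): [1], [2], [3], [4]
  1-simplices (6): [1,2], [1,3], [1,4], [2,3], [2,4], [3,4]
  2-simplices (4): [1,2,3], [1,2,4], [1,3,4], [2,3,4]

so the chain groups are C_0 ≅ Z^4, C_1 ≅ Z^6, C_2 ≅ Z^4.

The boundary map ∂_1: C_1 → C_0 sends each edge [p,q] (with p < q) to q − p. For instance
  ∂[2,3] = [3] − [2].
This gives a 4×6 integer matrix of rank 3; reducing to Smith normal form yields diagonal entries (1,1,1).

∂_2: C_2 → C_1 acts by ∂[p,q,r] = [q,r] − [p,r] + [p,q]. For instance
  ∂[2,3,4] = [3,4] − [2,4] + [2,3],
  ∂[1,2,4] = [2,4] − [1,4] + [1,2].
The resulting 6×4 matrix has rank 3, and its Smith normal form has invariant factors (1,1,1).

Reading off H_k = ker ∂_k / im ∂_{k+1}:

  H_0: rank C_0 − rank ∂_1 = 4 − 3 = 1, and the invariant factors of ∂_1 are all 1, so H_0 = Z.

H_0 ≅ Z.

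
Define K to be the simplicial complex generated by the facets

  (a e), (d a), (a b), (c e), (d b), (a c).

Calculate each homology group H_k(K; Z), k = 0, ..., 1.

We work with the vertex ordering a < b < c < d < e. The simplices of K, each written with vertices in increasing order, are:

  0-simplices (5): a, b, c, d, e
  1-simplices (6): ab, ac, ad, ae, bd, ce

so the chain groups are C_0 ≅ Z^5, C_1 ≅ Z^6.

Boundary ∂_1: C_1 → C_0 maps an edge to its endpoints' difference, ∂[p,q] = q − p.
The 5×6 boundary matrix has rank 4 and Smith normal form diag(1,1,1,1).

From H_k ≅ ker(∂_k) / im(∂_{k+1}) we obtain:

  H_0: rank C_0 − rank ∂_1 = 5 − 4 = 1, and the invariant factors of ∂_1 are all 1, so H_0 ≅ Z.
  H_1: rank ker ∂_1 − rank ∂_2 = (6 − 4) − 0 = 2, and there is no ∂_2, so H_1 ≅ Z^2.

As a check, the Euler characteristic is 5 − 6 = -1, which agrees with 1 − 2 = -1.

H_0 = Z,  H_1 = Z^2.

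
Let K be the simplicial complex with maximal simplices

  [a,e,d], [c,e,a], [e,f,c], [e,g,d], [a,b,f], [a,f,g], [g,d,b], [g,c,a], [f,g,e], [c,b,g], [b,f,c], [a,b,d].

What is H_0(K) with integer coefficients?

We work with the vertex ordering a < b < c < d < e < f < g. The simplices of K, each written with vertices in increasing order, are:

  0-simplices (7): a, b, c, d, e, f, g
  1-simplices (18): ab, ac, ad, ae, af, ag, bc, bd, bf, bg, ce, cf, cg, de, dg, ef, eg, fg
  2-simplices (12): abd, abf, ace, acg, ade, afg, bcf, bcg, bdg, cef, deg, efg

so the chain groups are C_0 ≅ Z^7, C_1 ≅ Z^18, C_2 ≅ Z^12.

The boundary map ∂_1: C_1 → C_0 is given by ∂[p,q] = [q] − [p].
As a 7×18 matrix over Z this has rank 6, with invariant factors (1,1,1,1,1,1).

The boundary map ∂_2: C_2 → C_1 sends each 2-simplex [p,q,r] to [q,r] − [p,r] + [p,q]. For instance
  ∂cef = ef − cf + ce,
  ∂ade = de − ae + ad.
The resulting 18×12 matrix has rank 12, and its Smith normal form has invariant factors (1,1,1,1,1,1,1,1,1,1,1,2).

Now H_k = ker ∂_k / im ∂_{k+1}, so:

  H_0: rank C_0 − rank ∂_1 = 7 − 6 = 1, and the invariant factors of ∂_1 are all 1, so H_0 ≅ Z.

(K is a triangulation of the real projective plane RP^2.)

H_0 = Z.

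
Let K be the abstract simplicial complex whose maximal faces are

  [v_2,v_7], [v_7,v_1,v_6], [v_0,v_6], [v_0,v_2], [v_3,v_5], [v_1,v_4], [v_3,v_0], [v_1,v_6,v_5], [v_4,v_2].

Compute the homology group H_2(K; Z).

H_2 = 0.

Take the total order v_0 < v_1 < v_2 < v_3 < v_4 < v_5 < v_6 < v_7 on the vertex set. Then K (dimension 2) consists of the simplices:

  0-simplices (8): [v_0], [v_1], [v_2], [v_3], [v_4], [v_5], [v_6], [v_7]
  1-simplices (12): [v_0,v_2], [v_0,v_3], [v_0,v_6], [v_1,v_4], [v_1,v_5], [v_1,v_6], [v_1,v_7], [v_2,v_4], [v_2,v_7], [v_3,v_5], [v_5,v_6], [v_6,v_7]
  2-simplices (2): [v_1,v_5,v_6], [v_1,v_6,v_7]

giving chain groups C_0 ≅ Z^8, C_1 ≅ Z^12, C_2 ≅ Z^2.

The boundary map ∂_1: C_1 → C_0 is given by ∂[p,q] = [q] − [p]. For instance
  ∂[v_1,v_4] = [v_4] − [v_1].
This gives a 8×12 integer matrix of rank 7; reducing to Smith normal form yields diagonal entries (1,1,1,1,1,1,1).

Boundary ∂_2: C_2 → C_1 sends each 2-simplex [p,q,r] to [q,r] − [p,r] + [p,q]. For instance
  ∂[v_1,v_6,v_7] = [v_6,v_7] − [v_1,v_7] + [v_1,v_6],
  ∂[v_1,v_5,v_6] = [v_5,v_6] − [v_1,v_6] + [v_1,v_5].
This gives a 12×2 integer matrix of rank 2; reducing to Smith normal form yields diagonal entries (1,1).

Computing H_k = (kernel of ∂_k) / (image of ∂_{k+1}):

  H_2: rank ker ∂_2 − rank ∂_3 = (2 − 2) − 0 = 0, and there is no ∂_3, so H_2 ≅ 0.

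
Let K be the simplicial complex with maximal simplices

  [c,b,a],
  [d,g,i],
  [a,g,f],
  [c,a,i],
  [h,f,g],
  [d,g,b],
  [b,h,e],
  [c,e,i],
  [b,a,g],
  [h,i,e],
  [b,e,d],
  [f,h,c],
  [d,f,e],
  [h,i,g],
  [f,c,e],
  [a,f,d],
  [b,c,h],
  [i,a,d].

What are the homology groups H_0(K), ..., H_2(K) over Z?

Fix the vertex order a < b < c < d < e < f < g < h < i and write every simplex with vertices in increasing order. Then dim K = 2 and the simplices of K are:

  0-simplices (9): a, b, c, d, e, f, g, h, i
  1-simplices (27): ab, ac, ad, af, ag, ai, bc, bd, be, bg, bh, ce, cf, ch, ci, de, df, dg, di, ef, eh, ei, fg, fh, gh, gi, hi
  2-simplices (18): abc, abg, aci, adf, adi, afg, bch, bde, bdg, beh, cef, cei, cfh, def, dgi, ehi, fgh, ghi

so the chain groups are C_0 ≅ Z^9, C_1 ≅ Z^27, C_2 ≅ Z^18.

∂_1: C_1 → C_0 maps an edge to its endpoints' difference, ∂[p,q] = q − p.
As a 9×27 matrix over Z this has rank 8, with invariant factors (1,1,1,1,1,1,1,1).

∂_2: C_2 → C_1 acts by ∂[p,q,r] = [q,r] − [p,r] + [p,q]. For instance
  ∂bde = de − be + bd,
  ∂ehi = hi − ei + eh.
As a 27×18 matrix over Z this has rank 18, with invariant factors (1,1,1,1,1,1,1,1,1,1,1,1,1,1,1,1,1,2).

Computing H_k = (kernel of ∂_k) / (image of ∂_{k+1}):

  H_0: rank C_0 − rank ∂_1 = 9 − 8 = 1, and the invariant factors of ∂_1 are all 1, so H_0 = Z.
  H_1: rank ker ∂_1 − rank ∂_2 = (27 − 8) − 18 = 1, and ∂_2 has invariant factor 2 > 1, so H_1 = Z ⊕ Z_2.
  H_2: rank ker ∂_2 − rank ∂_3 = (18 − 18) − 0 = 0, and there is no ∂_3, so H_2 = 0.

H_0 = Z,  H_1 = Z ⊕ Z_2,  H_2 = 0.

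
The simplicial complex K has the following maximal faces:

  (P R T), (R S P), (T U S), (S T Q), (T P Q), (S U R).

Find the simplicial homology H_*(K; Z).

K has 6 vertices, 12 edges, 6 triangles.
rank ∂_0 = 0, rank ∂_1 = 5 ⇒ b_0 = 6 − 0 − 5 = 1; all invariant factors of ∂_1 are 1 so no torsion. So H_0 = Z.
rank ∂_1 = 5, rank ∂_2 = 6 ⇒ b_1 = 12 − 5 − 6 = 1; all invariant factors of ∂_2 are 1 so no torsion. So H_1 = Z.
rank ∂_2 = 6, rank ∂_3 = 0 ⇒ b_2 = 6 − 6 − 0 = 0. So H_2 = 0.

H_0 ≅ Z,  H_1 ≅ Z,  H_2 = 0.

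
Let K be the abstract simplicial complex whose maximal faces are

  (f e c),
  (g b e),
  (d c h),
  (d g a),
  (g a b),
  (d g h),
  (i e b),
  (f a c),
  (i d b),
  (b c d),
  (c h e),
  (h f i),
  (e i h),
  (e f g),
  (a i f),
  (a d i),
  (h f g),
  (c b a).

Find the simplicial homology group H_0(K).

H_0 = Z.

We work with the vertex ordering a < b < c < d < e < f < g < h < i. The simplices of K, each written with vertices in increasing order, are:

  0-simplices (9): a, b, c, d, e, f, g, h, i
  1-simplices (27): ab, ac, ad, af, ag, ai, bc, bd, be, bg, bi, cd, ce, cf, ch, dg, dh, di, ef, eg, eh, ei, fg, fh, fi, gh, hi
  2-simplices (18): abc, abg, acf, adg, adi, afi, bcd, bdi, beg, bei, cdh, cef, ceh, dgh, efg, ehi, fgh, fhi

giving chain groups C_0 ≅ Z^9, C_1 ≅ Z^27, C_2 ≅ Z^18.

The boundary map ∂_1: C_1 → C_0 sends each edge [p,q] (with p < q) to q − p. For instance
  ∂fi = i − f.
The resulting 9×27 matrix has rank 8, and its Smith normal form has invariant factors (1,1,1,1,1,1,1,1).

Boundary ∂_2: C_2 → C_1 acts by ∂[p,q,r] = [q,r] − [p,r] + [p,q]. For instance
  ∂dgh = gh − dh + dg,
  ∂ehi = hi − ei + eh.
The resulting 27×18 matrix has rank 18, and its Smith normal form has invariant factors (1,1,1,1,1,1,1,1,1,1,1,1,1,1,1,1,1,2).

Reading off H_k = ker ∂_k / im ∂_{k+1}:

  H_0: rank C_0 − rank ∂_1 = 9 − 8 = 1, and the invariant factors of ∂_1 are all 1, so H_0 ≅ Z.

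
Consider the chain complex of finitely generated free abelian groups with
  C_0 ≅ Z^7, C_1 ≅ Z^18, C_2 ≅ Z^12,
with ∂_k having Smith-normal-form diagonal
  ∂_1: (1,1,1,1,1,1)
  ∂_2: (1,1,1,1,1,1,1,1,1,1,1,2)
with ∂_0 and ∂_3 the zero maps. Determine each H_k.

H_0: b_0 = 7 − 0 − 6 = 1; torsion from ∂_1 factors > 1: none. So H_0 = Z.
H_1: b_1 = 18 − 6 − 12 = 0; torsion from ∂_2 factors > 1: [2]. So H_1 = Z/2.
H_2: b_2 = 12 − 12 − 0 = 0; torsion from ∂_3 factors > 1: none. So H_2 = 0.

H_0 = Z,  H_1 = Z/2,  H_2 = 0.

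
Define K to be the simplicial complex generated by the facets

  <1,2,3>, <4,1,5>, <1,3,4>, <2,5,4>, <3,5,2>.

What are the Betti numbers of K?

Take the total order 1 < 2 < 3 < 4 < 5 on the vertex set. Then K (dimension 2) consists of the simplices:

  0-simplices (5): [1], [2], [3], [4], [5]
  1-simplices (10): [1,2], [1,3], [1,4], [1,5], [2,3], [2,4], [2,5], [3,4], [3,5], [4,5]
  2-simplices (5): [1,2,3], [1,3,4], [1,4,5], [2,3,5], [2,4,5]

Hence C_0 ≅ Z^5, C_1 ≅ Z^10, C_2 ≅ Z^5.

Boundary ∂_1: C_1 → C_0 maps an edge to its endpoints' difference, ∂[p,q] = q − p. For instance
  ∂[3,4] = [4] − [3].
The resulting 5×10 matrix has rank 4, and its Smith normal form has invariant factors (1,1,1,1).

∂_2: C_2 → C_1 sends each 2-simplex [p,q,r] to [q,r] − [p,r] + [p,q]. For instance
  ∂[1,3,4] = [3,4] − [1,4] + [1,3],
  ∂[2,3,5] = [3,5] − [2,5] + [2,3].
As a 10×5 matrix over Z this has rank 5, with invariant factors (1,1,1,1,1).

Now H_k = ker ∂_k / im ∂_{k+1}, so:

  H_0: rank C_0 − rank ∂_1 = 5 − 4 = 1, and the invariant factors of ∂_1 are all 1, so H_0 = Z.
  H_1: rank ker ∂_1 − rank ∂_2 = (10 − 4) − 5 = 1, and the invariant factors of ∂_2 are all 1, so H_1 = Z.
  H_2: rank ker ∂_2 − rank ∂_3 = (5 − 5) − 0 = 0, and there is no ∂_3, so H_2 = 0.

As a check, the Euler characteristic is 5 − 10 + 5 = 0, which agrees with 1 − 1 + 0 = 0.

Hence the Betti numbers are b_0 = 1, b_1 = 1, b_2 = 0.

b_0 = 1, b_1 = 1, b_2 = 0.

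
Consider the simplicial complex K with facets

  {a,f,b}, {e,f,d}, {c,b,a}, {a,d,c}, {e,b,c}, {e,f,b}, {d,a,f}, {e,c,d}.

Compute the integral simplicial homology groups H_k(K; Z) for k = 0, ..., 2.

Order the vertices as a < b < c < d < e < f. Listing each simplex with vertices in this order, K has dimension 2 with simplices:

  0-simplices (6): a, b, c, d, e, f
  1-simplices (12): ab, ac, ad, af, bc, be, bf, cd, ce, de, df, ef
  2-simplices (8): abc, abf, acd, adf, bce, bef, cde, def

Hence C_0 ≅ Z^6, C_1 ≅ Z^12, C_2 ≅ Z^8.

Boundary ∂_1: C_1 → C_0 sends each edge [p,q] (with p < q) to q − p.
This gives a 6×12 integer matrix of rank 5; reducing to Smith normal form yields diagonal entries (1,1,1,1,1).

Boundary ∂_2: C_2 → C_1 sends each 2-simplex [p,q,r] to [q,r] − [p,r] + [p,q]. For instance
  ∂cde = de − ce + cd,
  ∂adf = df − af + ad.
The 12×8 boundary matrix has rank 7 and Smith normal form diag(1,1,1,1,1,1,1).

Now H_k = ker ∂_k / im ∂_{k+1}, so:

  H_0: rank C_0 − rank ∂_1 = 6 − 5 = 1, and the invariant factors of ∂_1 are all 1, so H_0 = Z.
  H_1: rank ker ∂_1 − rank ∂_2 = (12 − 5) − 7 = 0, and the invariant factors of ∂_2 are all 1, so H_1 = 0.
  H_2: rank ker ∂_2 − rank ∂_3 = (8 − 7) − 0 = 1, and there is no ∂_3, so H_2 = Z.

As a check, the Euler characteristic is 6 − 12 + 8 = 2, which agrees with 1 − 0 + 1 = 2.

H_0 ≅ Z,  H_1 = 0,  H_2 ≅ Z.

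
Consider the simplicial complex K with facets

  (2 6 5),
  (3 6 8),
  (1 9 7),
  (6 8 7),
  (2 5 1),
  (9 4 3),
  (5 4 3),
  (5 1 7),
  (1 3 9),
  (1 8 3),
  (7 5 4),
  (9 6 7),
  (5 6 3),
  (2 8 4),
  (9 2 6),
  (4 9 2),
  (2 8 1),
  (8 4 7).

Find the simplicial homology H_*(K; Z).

H_0 = Z,  H_1 = Z^2,  H_2 = Z.

Fix the vertex order 1 < 2 < 3 < 4 < 5 < 6 < 7 < 8 < 9 and write every simplex with vertices in increasing order. Then dim K = 2 and the simplices of K are:

  0-simplices (9): [1], [2], [3], [4], [5], [6], [7], [8], [9]
  1-simplices (27): (27 of them)
  2-simplices (18): [1,2,5], [1,2,8], [1,3,8], [1,3,9], [1,5,7], [1,7,9], [2,4,8], [2,4,9], [2,5,6], [2,6,9], [3,4,5], [3,4,9], [3,5,6], [3,6,8], [4,5,7], [4,7,8], [6,7,8], [6,7,9]

Hence C_0 ≅ Z^9, C_1 ≅ Z^27, C_2 ≅ Z^18.

The boundary map ∂_1: C_1 → C_0 sends each edge [p,q] (with p < q) to q − p.
The resulting 9×27 matrix has rank 8, and its Smith normal form has invariant factors (1,1,1,1,1,1,1,1).

The boundary map ∂_2: C_2 → C_1 acts by ∂[p,q,r] = [q,r] − [p,r] + [p,q]. For instance
  ∂[1,7,9] = [7,9] − [1,9] + [1,7],
  ∂[2,6,9] = [6,9] − [2,9] + [2,6].
This gives a 27×18 integer matrix of rank 17; reducing to Smith normal form yields diagonal entries (1,1,1,1,1,1,1,1,1,1,1,1,1,1,1,1,1).

From H_k ≅ ker(∂_k) / im(∂_{k+1}) we obtain:

  H_0: rank C_0 − rank ∂_1 = 9 − 8 = 1, and the invariant factors of ∂_1 are all 1, so H_0 ≅ Z.
  H_1: rank ker ∂_1 − rank ∂_2 = (27 − 8) − 17 = 2, and the invariant factors of ∂_2 are all 1, so H_1 ≅ Z^2.
  H_2: rank ker ∂_2 − rank ∂_3 = (18 − 17) − 0 = 1, and there is no ∂_3, so H_2 ≅ Z.

As a check, the Euler characteristic is 9 − 27 + 18 = 0, which agrees with 1 − 2 + 1 = 0.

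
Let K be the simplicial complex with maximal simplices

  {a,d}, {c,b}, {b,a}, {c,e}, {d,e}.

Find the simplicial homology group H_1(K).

We work with the vertex ordering a < b < c < d < e. The simplices of K, each written with vertices in increasing order, are:

  0-simplices (5): a, b, c, d, e
  1-simplices (5): ab, ad, bc, ce, de

giving chain groups C_0 ≅ Z^5, C_1 ≅ Z^5.

∂_1: C_1 → C_0 sends each edge [p,q] (with p < q) to q − p. For instance
  ∂bc = c − b.
The resulting 5×5 matrix has rank 4, and its Smith normal form has invariant factors (1,1,1,1).

Computing H_k = (kernel of ∂_k) / (image of ∂_{k+1}):

  H_1: rank ker ∂_1 − rank ∂_2 = (5 − 4) − 0 = 1, and there is no ∂_2, so H_1 ≅ Z.

(K is a triangulation of the circle S^1.)

H_1 ≅ Z.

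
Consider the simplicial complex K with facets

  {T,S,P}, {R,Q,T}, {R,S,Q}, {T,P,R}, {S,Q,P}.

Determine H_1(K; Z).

We work with the vertex ordering P < Q < R < S < T. The simplices of K, each written with vertices in increasing order, are:

  0-simplices (5): P, Q, R, S, T
  1-simplices (10): PQ, PR, PS, PT, QR, QS, QT, RS, RT, ST
  2-simplices (5): PQS, PRT, PST, QRS, QRT

Hence C_0 ≅ Z^5, C_1 ≅ Z^10, C_2 ≅ Z^5.

Boundary ∂_1: C_1 → C_0 is given by ∂[p,q] = [q] − [p]. For instance
  ∂ST = T − S.
The 5×10 boundary matrix has rank 4 and Smith normal form diag(1,1,1,1).

The boundary map ∂_2: C_2 → C_1 maps a triangle to the signed sum of its edges. For instance
  ∂QRS = RS − QS + QR,
  ∂PST = ST − PT + PS.
The resulting 10×5 matrix has rank 5, and its Smith normal form has invariant factors (1,1,1,1,1).

Reading off H_k = ker ∂_k / im ∂_{k+1}:

  H_1: rank ker ∂_1 − rank ∂_2 = (10 − 4) − 5 = 1, and the invariant factors of ∂_2 are all 1, so H_1 = Z.

H_1 ≅ Z.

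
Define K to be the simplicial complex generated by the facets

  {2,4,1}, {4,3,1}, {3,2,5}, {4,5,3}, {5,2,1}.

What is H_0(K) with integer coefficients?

K has 5 vertices, 10 edges, 5 triangles.
rank ∂_0 = 0, rank ∂_1 = 4 ⇒ b_0 = 5 − 0 − 4 = 1; all invariant factors of ∂_1 are 1 so no torsion. So H_0 ≅ Z.

H_0 ≅ Z.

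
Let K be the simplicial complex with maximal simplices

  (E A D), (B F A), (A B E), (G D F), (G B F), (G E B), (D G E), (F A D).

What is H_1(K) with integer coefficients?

Take the total order A < B < D < E < F < G on the vertex set. Then K (dimension 2) consists of the simplices:

  0-simplices (6): A, B, D, E, F, G
  1-simplices (12): AB, AD, AE, AF, BE, BF, BG, DE, DF, DG, EG, FG
  2-simplices (8): ABE, ABF, ADE, ADF, BEG, BFG, DEG, DFG

giving chain groups C_0 ≅ Z^6, C_1 ≅ Z^12, C_2 ≅ Z^8.

The boundary map ∂_1: C_1 → C_0 is given by ∂[p,q] = [q] − [p].
The resulting 6×12 matrix has rank 5, and its Smith normal form has invariant factors (1,1,1,1,1).

∂_2: C_2 → C_1 maps a triangle to the signed sum of its edges. For instance
  ∂BEG = EG − BG + BE,
  ∂DFG = FG − DG + DF.
The 12×8 boundary matrix has rank 7 and Smith normal form diag(1,1,1,1,1,1,1).

Computing H_k = (kernel of ∂_k) / (image of ∂_{k+1}):

  H_1: rank ker ∂_1 − rank ∂_2 = (12 − 5) − 7 = 0, and the invariant factors of ∂_2 are all 1, so H_1 = 0.

H_1 ≅ 0.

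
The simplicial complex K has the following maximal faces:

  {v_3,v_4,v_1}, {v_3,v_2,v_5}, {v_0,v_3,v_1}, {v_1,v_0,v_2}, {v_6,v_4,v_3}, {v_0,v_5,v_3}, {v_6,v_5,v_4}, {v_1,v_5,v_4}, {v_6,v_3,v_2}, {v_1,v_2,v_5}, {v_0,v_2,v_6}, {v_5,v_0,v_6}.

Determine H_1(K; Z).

H_1 ≅ Z/2Z.

Fix the vertex order v_0 < v_1 < v_2 < v_3 < v_4 < v_5 < v_6 and write every simplex with vertices in increasing order. Then dim K = 2 and the simplices of K are:

  0-simplices (7): [v_0], [v_1], [v_2], [v_3], [v_4], [v_5], [v_6]
  1-simplices (18): (18 of them)
  2-simplices (12): (12 of them)

so the chain groups are C_0 ≅ Z^7, C_1 ≅ Z^18, C_2 ≅ Z^12.

∂_1: C_1 → C_0 maps an edge to its endpoints' difference, ∂[p,q] = q − p.
The resulting 7×18 matrix has rank 6, and its Smith normal form has invariant factors (1,1,1,1,1,1).

The boundary map ∂_2: C_2 → C_1 acts by ∂[p,q,r] = [q,r] − [p,r] + [p,q]. For instance
  ∂[v_1,v_4,v_5] = [v_4,v_5] − [v_1,v_5] + [v_1,v_4],
  ∂[v_0,v_5,v_6] = [v_5,v_6] − [v_0,v_6] + [v_0,v_5].
This gives a 18×12 integer matrix of rank 12; reducing to Smith normal form yields diagonal entries (1,1,1,1,1,1,1,1,1,1,1,2).

From H_k ≅ ker(∂_k) / im(∂_{k+1}) we obtain:

  H_1: rank ker ∂_1 − rank ∂_2 = (18 − 6) − 12 = 0, and ∂_2 has invariant factor 2 > 1, so H_1 = Z/2Z.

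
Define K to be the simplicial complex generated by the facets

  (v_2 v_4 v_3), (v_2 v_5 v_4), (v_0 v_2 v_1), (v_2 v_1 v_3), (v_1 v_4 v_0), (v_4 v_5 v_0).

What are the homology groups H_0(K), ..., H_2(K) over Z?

H_0 = Z,  H_1 = Z,  H_2 = 0.

Take the total order v_0 < v_1 < v_2 < v_3 < v_4 < v_5 on the vertex set. Then K (dimension 2) consists of the simplices:

  0-simplices (6): [v_0], [v_1], [v_2], [v_3], [v_4], [v_5]
  1-simplices (12): [v_0,v_1], [v_0,v_2], [v_0,v_4], [v_0,v_5], [v_1,v_2], [v_1,v_3], [v_1,v_4], [v_2,v_3], [v_2,v_4], [v_2,v_5], [v_3,v_4], [v_4,v_5]
  2-simplices (6): [v_0,v_1,v_2], [v_0,v_1,v_4], [v_0,v_4,v_5], [v_1,v_2,v_3], [v_2,v_3,v_4], [v_2,v_4,v_5]

so the chain groups are C_0 ≅ Z^6, C_1 ≅ Z^12, C_2 ≅ Z^6.

∂_1: C_1 → C_0 is given by ∂[p,q] = [q] − [p]. For instance
  ∂[v_4,v_5] = [v_5] − [v_4].
The 6×12 boundary matrix has rank 5 and Smith normal form diag(1,1,1,1,1).

∂_2: C_2 → C_1 acts by ∂[p,q,r] = [q,r] − [p,r] + [p,q]. For instance
  ∂[v_0,v_1,v_2] = [v_1,v_2] − [v_0,v_2] + [v_0,v_1],
  ∂[v_2,v_3,v_4] = [v_3,v_4] − [v_2,v_4] + [v_2,v_3].
This gives a 12×6 integer matrix of rank 6; reducing to Smith normal form yields diagonal entries (1,1,1,1,1,1).

Computing H_k = (kernel of ∂_k) / (image of ∂_{k+1}):

  H_0: rank C_0 − rank ∂_1 = 6 − 5 = 1, and the invariant factors of ∂_1 are all 1, so H_0 ≅ Z.
  H_1: rank ker ∂_1 − rank ∂_2 = (12 − 5) − 6 = 1, and the invariant factors of ∂_2 are all 1, so H_1 ≅ Z.
  H_2: rank ker ∂_2 − rank ∂_3 = (6 − 6) − 0 = 0, and there is no ∂_3, so H_2 ≅ 0.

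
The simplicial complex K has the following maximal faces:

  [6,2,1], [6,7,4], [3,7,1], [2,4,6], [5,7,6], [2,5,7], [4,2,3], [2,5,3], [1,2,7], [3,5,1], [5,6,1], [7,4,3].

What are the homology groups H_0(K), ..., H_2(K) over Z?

H_0 ≅ Z,  H_1 ≅ Z_2,  H_2 = 0.

K has 7 vertices, 18 edges, 12 triangles.
rank ∂_0 = 0, rank ∂_1 = 6 ⇒ b_0 = 7 − 0 − 6 = 1; all invariant factors of ∂_1 are 1 so no torsion. So H_0 ≅ Z.
rank ∂_1 = 6, rank ∂_2 = 12 ⇒ b_1 = 18 − 6 − 12 = 0; ∂_2 has invariant factor(s) [2] giving torsion. So H_1 ≅ Z_2.
rank ∂_2 = 12, rank ∂_3 = 0 ⇒ b_2 = 12 − 12 − 0 = 0. So H_2 ≅ 0.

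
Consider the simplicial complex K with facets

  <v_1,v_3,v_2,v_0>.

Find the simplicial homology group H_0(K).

H_0 ≅ Z.

We work with the vertex ordering v_0 < v_1 < v_2 < v_3. The simplices of K, each written with vertices in increasing order, are:

  0-simplices (4): [v_0], [v_1], [v_2], [v_3]
  1-simplices (6): [v_0,v_1], [v_0,v_2], [v_0,v_3], [v_1,v_2], [v_1,v_3], [v_2,v_3]
  2-simplices (4): [v_0,v_1,v_2], [v_0,v_1,v_3], [v_0,v_2,v_3], [v_1,v_2,v_3]
  3-simplices (1): [v_0,v_1,v_2,v_3]

so the chain groups are C_0 ≅ Z^4, C_1 ≅ Z^6, C_2 ≅ Z^4, C_3 ≅ Z^1.

∂_1: C_1 → C_0 is given by ∂[p,q] = [q] − [p].
The resulting 4×6 matrix has rank 3, and its Smith normal form has invariant factors (1,1,1).

∂_2: C_2 → C_1 acts by ∂[p,q,r] = [q,r] − [p,r] + [p,q]. For instance
  ∂[v_0,v_2,v_3] = [v_2,v_3] − [v_0,v_3] + [v_0,v_2],
  ∂[v_0,v_1,v_2] = [v_1,v_2] − [v_0,v_2] + [v_0,v_1].
The 6×4 boundary matrix has rank 3 and Smith normal form diag(1,1,1).

Boundary ∂_3: C_3 → C_2 sends each 3-simplex σ to the alternating sum Σ_i (−1)^i (σ with its i-th vertex removed). For instance
  ∂[v_0,v_1,v_2,v_3] = [v_1,v_2,v_3] − [v_0,v_2,v_3] + [v_0,v_1,v_3] − [v_0,v_1,v_2].
As a 4×1 matrix over Z this has rank 1, with invariant factors (1).

Now H_k = ker ∂_k / im ∂_{k+1}, so:

  H_0: rank C_0 − rank ∂_1 = 4 − 3 = 1, and the invariant factors of ∂_1 are all 1, so H_0 = Z.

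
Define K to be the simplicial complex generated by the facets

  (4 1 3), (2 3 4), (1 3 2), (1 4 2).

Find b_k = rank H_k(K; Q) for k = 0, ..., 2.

b_0 = 1, b_1 = 0, b_2 = 1.

Take the total order 1 < 2 < 3 < 4 on the vertex set. Then K (dimension 2) consists of the simplices:

  0-simplices (4): [1], [2], [3], [4]
  1-simplices (6): [1,2], [1,3], [1,4], [2,3], [2,4], [3,4]
  2-simplices (4): [1,2,3], [1,2,4], [1,3,4], [2,3,4]

giving chain groups C_0 ≅ Z^4, C_1 ≅ Z^6, C_2 ≅ Z^4.

∂_1: C_1 → C_0 maps an edge to its endpoints' difference, ∂[p,q] = q − p.
The resulting 4×6 matrix has rank 3, and its Smith normal form has invariant factors (1,1,1).

Boundary ∂_2: C_2 → C_1 maps a triangle to the signed sum of its edges. For instance
  ∂[2,3,4] = [3,4] − [2,4] + [2,3],
  ∂[1,2,3] = [2,3] − [1,3] + [1,2].
The resulting 6×4 matrix has rank 3, and its Smith normal form has invariant factors (1,1,1).

Computing H_k = (kernel of ∂_k) / (image of ∂_{k+1}):

  H_0: rank C_0 − rank ∂_1 = 4 − 3 = 1, and the invariant factors of ∂_1 are all 1, so H_0 = Z.
  H_1: rank ker ∂_1 − rank ∂_2 = (6 − 3) − 3 = 0, and the invariant factors of ∂_2 are all 1, so H_1 = 0.
  H_2: rank ker ∂_2 − rank ∂_3 = (4 − 3) − 0 = 1, and there is no ∂_3, so H_2 = Z.

As a check, the Euler characteristic is 4 − 6 + 4 = 2, which agrees with 1 − 0 + 1 = 2.

Hence the Betti numbers are b_0 = 1, b_1 = 0, b_2 = 1.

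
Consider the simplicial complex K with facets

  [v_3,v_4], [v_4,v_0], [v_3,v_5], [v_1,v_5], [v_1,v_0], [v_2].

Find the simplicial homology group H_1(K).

H_1 = Z.

Fix the vertex order v_0 < v_1 < v_2 < v_3 < v_4 < v_5 and write every simplex with vertices in increasing order. Then dim K = 1 and the simplices of K are:

  0-simplices (6): [v_0], [v_1], [v_2], [v_3], [v_4], [v_5]
  1-simplices (5): [v_0,v_1], [v_0,v_4], [v_1,v_5], [v_3,v_4], [v_3,v_5]

Hence C_0 ≅ Z^6, C_1 ≅ Z^5.

∂_1: C_1 → C_0 sends each edge [p,q] (with p < q) to q − p.
The resulting 6×5 matrix has rank 4, and its Smith normal form has invariant factors (1,1,1,1).

From H_k ≅ ker(∂_k) / im(∂_{k+1}) we obtain:

  H_1: rank ker ∂_1 − rank ∂_2 = (5 − 4) − 0 = 1, and there is no ∂_2, so H_1 ≅ Z.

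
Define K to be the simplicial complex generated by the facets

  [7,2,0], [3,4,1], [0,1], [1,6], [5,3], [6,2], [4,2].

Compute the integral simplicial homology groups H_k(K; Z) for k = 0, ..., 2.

H_0 ≅ Z,  H_1 ≅ Z^2,  H_2 = 0.

Fix the vertex order 0 < 1 < 2 < 3 < 4 < 5 < 6 < 7 and write every simplex with vertices in increasing order. Then dim K = 2 and the simplices of K are:

  0-simplices (8): [0], [1], [2], [3], [4], [5], [6], [7]
  1-simplices (11): [0,1], [0,2], [0,7], [1,3], [1,4], [1,6], [2,4], [2,6], [2,7], [3,4], [3,5]
  2-simplices (2): [0,2,7], [1,3,4]

Hence C_0 ≅ Z^8, C_1 ≅ Z^11, C_2 ≅ Z^2.

The boundary map ∂_1: C_1 → C_0 maps an edge to its endpoints' difference, ∂[p,q] = q − p.
The resulting 8×11 matrix has rank 7, and its Smith normal form has invariant factors (1,1,1,1,1,1,1).

The boundary map ∂_2: C_2 → C_1 maps a triangle to the signed sum of its edges. For instance
  ∂[1,3,4] = [3,4] − [1,4] + [1,3],
  ∂[0,2,7] = [2,7] − [0,7] + [0,2].
This gives a 11×2 integer matrix of rank 2; reducing to Smith normal form yields diagonal entries (1,1).

From H_k ≅ ker(∂_k) / im(∂_{k+1}) we obtain:

  H_0: rank C_0 − rank ∂_1 = 8 − 7 = 1, and the invariant factors of ∂_1 are all 1, so H_0 = Z.
  H_1: rank ker ∂_1 − rank ∂_2 = (11 − 7) − 2 = 2, and the invariant factors of ∂_2 are all 1, so H_1 = Z^2.
  H_2: rank ker ∂_2 − rank ∂_3 = (2 − 2) − 0 = 0, and there is no ∂_3, so H_2 = 0.

As a check, the Euler characteristic is 8 − 11 + 2 = -1, which agrees with 1 − 2 + 0 = -1.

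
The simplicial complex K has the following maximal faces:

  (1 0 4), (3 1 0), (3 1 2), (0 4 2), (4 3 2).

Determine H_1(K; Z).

Take the total order 0 < 1 < 2 < 3 < 4 on the vertex set. Then K (dimension 2) consists of the simplices:

  0-simplices (5): [0], [1], [2], [3], [4]
  1-simplices (10): [0,1], [0,2], [0,3], [0,4], [1,2], [1,3], [1,4], [2,3], [2,4], [3,4]
  2-simplices (5): [0,1,3], [0,1,4], [0,2,4], [1,2,3], [2,3,4]

so the chain groups are C_0 ≅ Z^5, C_1 ≅ Z^10, C_2 ≅ Z^5.

The boundary map ∂_1: C_1 → C_0 maps an edge to its endpoints' difference, ∂[p,q] = q − p. For instance
  ∂[3,4] = [4] − [3].
The 5×10 boundary matrix has rank 4 and Smith normal form diag(1,1,1,1).

The boundary map ∂_2: C_2 → C_1 acts by ∂[p,q,r] = [q,r] − [p,r] + [p,q]. For instance
  ∂[0,2,4] = [2,4] − [0,4] + [0,2],
  ∂[1,2,3] = [2,3] − [1,3] + [1,2].
The resulting 10×5 matrix has rank 5, and its Smith normal form has invariant factors (1,1,1,1,1).

Computing H_k = (kernel of ∂_k) / (image of ∂_{k+1}):

  H_1: rank ker ∂_1 − rank ∂_2 = (10 − 4) − 5 = 1, and the invariant factors of ∂_2 are all 1, so H_1 = Z.

H_1 = Z.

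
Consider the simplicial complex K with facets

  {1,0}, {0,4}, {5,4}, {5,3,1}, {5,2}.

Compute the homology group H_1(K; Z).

Order the vertices as 0 < 1 < 2 < 3 < 4 < 5. Listing each simplex with vertices in this order, K has dimension 2 with simplices:

  0-simplices (6): [0], [1], [2], [3], [4], [5]
  1-simplices (7): [0,1], [0,4], [1,3], [1,5], [2,5], [3,5], [4,5]
  2-simplices (1): [1,3,5]

Hence C_0 ≅ Z^6, C_1 ≅ Z^7, C_2 ≅ Z^1.

The boundary map ∂_1: C_1 → C_0 is given by ∂[p,q] = [q] − [p]. For instance
  ∂[2,5] = [5] − [2].
The resulting 6×7 matrix has rank 5, and its Smith normal form has invariant factors (1,1,1,1,1).

The boundary map ∂_2: C_2 → C_1 sends each 2-simplex [p,q,r] to [q,r] − [p,r] + [p,q]. For instance
  ∂[1,3,5] = [3,5] − [1,5] + [1,3].
This gives a 7×1 integer matrix of rank 1; reducing to Smith normal form yields diagonal entries (1).

Now H_k = ker ∂_k / im ∂_{k+1}, so:

  H_1: rank ker ∂_1 − rank ∂_2 = (7 − 5) − 1 = 1, and the invariant factors of ∂_2 are all 1, so H_1 = Z.

H_1 ≅ Z.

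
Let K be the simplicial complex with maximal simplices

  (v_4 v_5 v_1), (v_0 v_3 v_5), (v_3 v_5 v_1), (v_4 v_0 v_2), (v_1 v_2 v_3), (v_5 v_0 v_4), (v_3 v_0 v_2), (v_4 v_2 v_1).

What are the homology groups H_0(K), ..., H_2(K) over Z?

Fix the vertex order v_0 < v_1 < v_2 < v_3 < v_4 < v_5 and write every simplex with vertices in increasing order. Then dim K = 2 and the simplices of K are:

  0-simplices (6): [v_0], [v_1], [v_2], [v_3], [v_4], [v_5]
  1-simplices (12): [v_0,v_2], [v_0,v_3], [v_0,v_4], [v_0,v_5], [v_1,v_2], [v_1,v_3], [v_1,v_4], [v_1,v_5], [v_2,v_3], [v_2,v_4], [v_3,v_5], [v_4,v_5]
  2-simplices (8): [v_0,v_2,v_3], [v_0,v_2,v_4], [v_0,v_3,v_5], [v_0,v_4,v_5], [v_1,v_2,v_3], [v_1,v_2,v_4], [v_1,v_3,v_5], [v_1,v_4,v_5]

Hence C_0 ≅ Z^6, C_1 ≅ Z^12, C_2 ≅ Z^8.

Boundary ∂_1: C_1 → C_0 is given by ∂[p,q] = [q] − [p]. For instance
  ∂[v_0,v_3] = [v_3] − [v_0].
This gives a 6×12 integer matrix of rank 5; reducing to Smith normal form yields diagonal entries (1,1,1,1,1).

∂_2: C_2 → C_1 maps a triangle to the signed sum of its edges. For instance
  ∂[v_0,v_3,v_5] = [v_3,v_5] − [v_0,v_5] + [v_0,v_3],
  ∂[v_1,v_3,v_5] = [v_3,v_5] − [v_1,v_5] + [v_1,v_3].
The resulting 12×8 matrix has rank 7, and its Smith normal form has invariant factors (1,1,1,1,1,1,1).

Computing H_k = (kernel of ∂_k) / (image of ∂_{k+1}):

  H_0: rank C_0 − rank ∂_1 = 6 − 5 = 1, and the invariant factors of ∂_1 are all 1, so H_0 = Z.
  H_1: rank ker ∂_1 − rank ∂_2 = (12 − 5) − 7 = 0, and the invariant factors of ∂_2 are all 1, so H_1 = 0.
  H_2: rank ker ∂_2 − rank ∂_3 = (8 − 7) − 0 = 1, and there is no ∂_3, so H_2 = Z.

H_0 = Z,  H_1 = 0,  H_2 = Z.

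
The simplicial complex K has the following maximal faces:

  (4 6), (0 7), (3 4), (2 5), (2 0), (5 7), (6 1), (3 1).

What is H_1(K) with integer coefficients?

Take the total order 0 < 1 < 2 < 3 < 4 < 5 < 6 < 7 on the vertex set. Then K (dimension 1) consists of the simplices:

  0-simplices (8): [0], [1], [2], [3], [4], [5], [6], [7]
  1-simplices (8): [0,2], [0,7], [1,3], [1,6], [2,5], [3,4], [4,6], [5,7]

Hence C_0 ≅ Z^8, C_1 ≅ Z^8.

The boundary map ∂_1: C_1 → C_0 sends each edge [p,q] (with p < q) to q − p.
The 8×8 boundary matrix has rank 6 and Smith normal form diag(1,1,1,1,1,1).

Now H_k = ker ∂_k / im ∂_{k+1}, so:

  H_1: rank ker ∂_1 − rank ∂_2 = (8 − 6) − 0 = 2, and there is no ∂_2, so H_1 ≅ Z^2.

H_1 = Z^2.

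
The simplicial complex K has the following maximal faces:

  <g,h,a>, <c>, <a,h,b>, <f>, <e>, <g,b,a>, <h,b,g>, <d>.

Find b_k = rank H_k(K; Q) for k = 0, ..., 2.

We work with the vertex ordering a < b < c < d < e < f < g < h. The simplices of K, each written with vertices in increasing order, are:

  0-simplices (8): a, b, c, d, e, f, g, h
  1-simplices (6): ab, ag, ah, bg, bh, gh
  2-simplices (4): abg, abh, agh, bgh

so the chain groups are C_0 ≅ Z^8, C_1 ≅ Z^6, C_2 ≅ Z^4.

Boundary ∂_1: C_1 → C_0 maps an edge to its endpoints' difference, ∂[p,q] = q − p.
The resulting 8×6 matrix has rank 3, and its Smith normal form has invariant factors (1,1,1).

Boundary ∂_2: C_2 → C_1 maps a triangle to the signed sum of its edges. For instance
  ∂abh = bh − ah + ab,
  ∂bgh = gh − bh + bg.
As a 6×4 matrix over Z this has rank 3, with invariant factors (1,1,1).

From H_k ≅ ker(∂_k) / im(∂_{k+1}) we obtain:

  H_0: rank C_0 − rank ∂_1 = 8 − 3 = 5, and the invariant factors of ∂_1 are all 1, so H_0 ≅ Z^5.
  H_1: rank ker ∂_1 − rank ∂_2 = (6 − 3) − 3 = 0, and the invariant factors of ∂_2 are all 1, so H_1 ≅ 0.
  H_2: rank ker ∂_2 − rank ∂_3 = (4 − 3) − 0 = 1, and there is no ∂_3, so H_2 ≅ Z.

As a check, the Euler characteristic is 8 − 6 + 4 = 6, which agrees with 5 − 0 + 1 = 6.

Hence the Betti numbers are b_0 = 5, b_1 = 0, b_2 = 1.

b_0 = 5, b_1 = 0, b_2 = 1.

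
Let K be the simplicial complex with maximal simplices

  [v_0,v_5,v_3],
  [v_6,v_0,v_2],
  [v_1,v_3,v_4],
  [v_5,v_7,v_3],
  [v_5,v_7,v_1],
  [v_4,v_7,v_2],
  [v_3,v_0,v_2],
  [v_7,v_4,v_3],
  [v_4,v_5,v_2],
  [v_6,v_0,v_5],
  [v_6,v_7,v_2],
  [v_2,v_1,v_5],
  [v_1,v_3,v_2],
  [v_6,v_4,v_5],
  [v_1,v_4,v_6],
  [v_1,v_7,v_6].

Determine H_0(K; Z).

Take the total order v_0 < v_1 < v_2 < v_3 < v_4 < v_5 < v_6 < v_7 on the vertex set. Then K (dimension 2) consists of the simplices:

  0-simplices (8): [v_0], [v_1], [v_2], [v_3], [v_4], [v_5], [v_6], [v_7]
  1-simplices (24): (24 of them)
  2-simplices (16): (16 of them)

Hence C_0 ≅ Z^8, C_1 ≅ Z^24, C_2 ≅ Z^16.

Boundary ∂_1: C_1 → C_0 sends each edge [p,q] (with p < q) to q − p. For instance
  ∂[v_2,v_4] = [v_4] − [v_2].
The 8×24 boundary matrix has rank 7 and Smith normal form diag(1,1,1,1,1,1,1).

∂_2: C_2 → C_1 maps a triangle to the signed sum of its edges. For instance
  ∂[v_3,v_5,v_7] = [v_5,v_7] − [v_3,v_7] + [v_3,v_5],
  ∂[v_4,v_5,v_6] = [v_5,v_6] − [v_4,v_6] + [v_4,v_5].
The 24×16 boundary matrix has rank 15 and Smith normal form diag(1,1,1,1,1,1,1,1,1,1,1,1,1,1,1).

From H_k ≅ ker(∂_k) / im(∂_{k+1}) we obtain:

  H_0: rank C_0 − rank ∂_1 = 8 − 7 = 1, and the invariant factors of ∂_1 are all 1, so H_0 = Z.

H_0 ≅ Z.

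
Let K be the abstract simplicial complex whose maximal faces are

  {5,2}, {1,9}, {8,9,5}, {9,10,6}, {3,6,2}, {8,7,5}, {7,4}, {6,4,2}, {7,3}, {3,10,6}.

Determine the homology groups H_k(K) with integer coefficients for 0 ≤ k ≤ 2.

H_0 ≅ Z,  H_1 ≅ Z^3,  H_2 = 0.

K has 10 vertices, 18 edges, 6 triangles.
rank ∂_0 = 0, rank ∂_1 = 9 ⇒ b_0 = 10 − 0 − 9 = 1; all invariant factors of ∂_1 are 1 so no torsion. So H_0 = Z.
rank ∂_1 = 9, rank ∂_2 = 6 ⇒ b_1 = 18 − 9 − 6 = 3; all invariant factors of ∂_2 are 1 so no torsion. So H_1 = Z^3.
rank ∂_2 = 6, rank ∂_3 = 0 ⇒ b_2 = 6 − 6 − 0 = 0. So H_2 = 0.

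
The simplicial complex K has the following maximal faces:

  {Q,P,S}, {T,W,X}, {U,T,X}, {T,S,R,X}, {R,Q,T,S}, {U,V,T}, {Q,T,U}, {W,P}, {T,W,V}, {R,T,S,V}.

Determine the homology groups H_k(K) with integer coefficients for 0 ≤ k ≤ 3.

H_0 ≅ Z,  H_1 ≅ Z,  H_2 = 0,  H_3 = 0.

Take the total order P < Q < R < S < T < U < V < W < X on the vertex set. Then K (dimension 3) consists of the simplices:

  0-simplices (9): P, Q, R, S, T, U, V, W, X
  1-simplices (22): PQ, PS, PW, QR, QS, QT, QU, RS, RT, RV, RX, ST, SV, SX, TU, TV, TW, TX, UV, UX, VW, WX
  2-simplices (16): PQS, QRS, QRT, QST, QTU, RST, RSV, RSX, RTV, RTX, STV, STX, TUV, TUX, TVW, TWX
  3-simplices (3): QRST, RSTV, RSTX

giving chain groups C_0 ≅ Z^9, C_1 ≅ Z^22, C_2 ≅ Z^16, C_3 ≅ Z^3.

∂_1: C_1 → C_0 maps an edge to its endpoints' difference, ∂[p,q] = q − p. For instance
  ∂TX = X − T.
The 9×22 boundary matrix has rank 8 and Smith normal form diag(1,1,1,1,1,1,1,1).

∂_2: C_2 → C_1 maps a triangle to the signed sum of its edges. For instance
  ∂RST = ST − RT + RS,
  ∂RSV = SV − RV + RS.
This gives a 22×16 integer matrix of rank 13; reducing to Smith normal form yields diagonal entries (1,1,1,1,1,1,1,1,1,1,1,1,1).

Boundary ∂_3: C_3 → C_2 sends each 3-simplex σ to the alternating sum Σ_i (−1)^i (σ with its i-th vertex removed). For instance
  ∂RSTX = STX − RTX + RSX − RST,
  ∂RSTV = STV − RTV + RSV − RST.
As a 16×3 matrix over Z this has rank 3, with invariant factors (1,1,1).

Computing H_k = (kernel of ∂_k) / (image of ∂_{k+1}):

  H_0: rank C_0 − rank ∂_1 = 9 − 8 = 1, and the invariant factors of ∂_1 are all 1, so H_0 ≅ Z.
  H_1: rank ker ∂_1 − rank ∂_2 = (22 − 8) − 13 = 1, and the invariant factors of ∂_2 are all 1, so H_1 ≅ Z.
  H_2: rank ker ∂_2 − rank ∂_3 = (16 − 13) − 3 = 0, and the invariant factors of ∂_3 are all 1, so H_2 ≅ 0.
  H_3: rank ker ∂_3 − rank ∂_4 = (3 − 3) − 0 = 0, and there is no ∂_4, so H_3 ≅ 0.

As a check, the Euler characteristic is 9 − 22 + 16 − 3 = 0, which agrees with 1 − 1 + 0 − 0 = 0.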